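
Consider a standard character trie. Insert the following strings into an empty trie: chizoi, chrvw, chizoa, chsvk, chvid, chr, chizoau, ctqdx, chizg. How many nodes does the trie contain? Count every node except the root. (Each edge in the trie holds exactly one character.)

22

Count nodes per top-level branch (shared prefixes stored once):
  'c'-branch (chizg, chizoa, chizoau, chizoi, chr, chrvw, chsvk, chvid, ctqdx): 22 nodes
Sum: 22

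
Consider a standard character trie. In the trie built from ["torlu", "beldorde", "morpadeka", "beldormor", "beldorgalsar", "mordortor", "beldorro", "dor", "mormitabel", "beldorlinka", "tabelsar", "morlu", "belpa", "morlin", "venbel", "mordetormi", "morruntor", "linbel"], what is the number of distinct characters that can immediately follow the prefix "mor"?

5

Follow the path "mor" to its node, then look at its outgoing edges.
Distinct next characters after "mor": d, l, m, p, r.
That node has 5 child edges.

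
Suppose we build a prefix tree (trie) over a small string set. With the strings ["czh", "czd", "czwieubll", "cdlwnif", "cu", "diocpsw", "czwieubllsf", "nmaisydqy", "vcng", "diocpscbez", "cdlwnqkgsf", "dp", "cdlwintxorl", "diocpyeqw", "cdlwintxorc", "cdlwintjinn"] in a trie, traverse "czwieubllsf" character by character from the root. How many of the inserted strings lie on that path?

Traverse "czwieubllsf" character by character; count nodes along the way that are marked as word ends.
Prefixes of the query that are stored words: "czwieubll", "czwieubllsf"
Count: 2

2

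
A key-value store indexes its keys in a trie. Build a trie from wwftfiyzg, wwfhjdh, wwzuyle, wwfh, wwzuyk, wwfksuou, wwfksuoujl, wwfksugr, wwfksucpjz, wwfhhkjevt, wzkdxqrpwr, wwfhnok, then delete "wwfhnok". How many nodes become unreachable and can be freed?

A node on "wwfhnok"'s path can go only if nothing else ends at it or branches off below it.
The suffix "nok" (3 nodes) is used only by "wwfhnok"; the node for "wwfh" still has the child "j", so pruning stops there.
Nodes removed: 3

3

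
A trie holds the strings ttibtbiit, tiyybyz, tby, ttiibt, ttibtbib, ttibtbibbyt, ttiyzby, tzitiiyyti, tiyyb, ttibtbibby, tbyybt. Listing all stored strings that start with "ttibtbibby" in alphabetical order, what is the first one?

ttibtbibby

Words with prefix "ttibtbibby", in lexicographic order: "ttibtbibby", "ttibtbibbyt"
The 1st is ttibtbibby.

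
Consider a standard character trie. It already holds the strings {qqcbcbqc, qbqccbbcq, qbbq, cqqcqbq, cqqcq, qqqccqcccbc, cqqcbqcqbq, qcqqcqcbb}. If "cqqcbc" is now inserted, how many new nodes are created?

1

The longest prefix of "cqqcbc" already in the trie is "cqqcb" (length 5).
New nodes needed: |"cqqcbc"| − 5 = 6 − 5 = 1.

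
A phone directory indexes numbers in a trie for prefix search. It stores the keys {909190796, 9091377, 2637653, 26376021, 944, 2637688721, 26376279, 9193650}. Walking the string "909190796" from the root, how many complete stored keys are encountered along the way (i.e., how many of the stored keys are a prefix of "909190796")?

1

Check each prefix of "909190796" against the stored set — each match is an end-marker on the path.
Prefixes of the query that are stored words: "909190796"
Count: 1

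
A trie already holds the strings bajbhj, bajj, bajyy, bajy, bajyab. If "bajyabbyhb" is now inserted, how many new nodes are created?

4

"bajyab" is already a path in the trie; the remaining "byhb" must be added.
So 10 − 6 = 4 new nodes.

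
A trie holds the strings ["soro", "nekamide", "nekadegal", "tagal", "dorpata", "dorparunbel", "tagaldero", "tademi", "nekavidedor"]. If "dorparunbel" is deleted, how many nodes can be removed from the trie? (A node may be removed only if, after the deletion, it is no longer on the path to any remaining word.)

After clearing the end-marker at "dorparunbel", prune upward until reaching a node still needed by another word.
The suffix "runbel" (6 nodes) is used only by "dorparunbel"; the node for "dorpa" still has the child "t", so pruning stops there.
Nodes removed: 6

6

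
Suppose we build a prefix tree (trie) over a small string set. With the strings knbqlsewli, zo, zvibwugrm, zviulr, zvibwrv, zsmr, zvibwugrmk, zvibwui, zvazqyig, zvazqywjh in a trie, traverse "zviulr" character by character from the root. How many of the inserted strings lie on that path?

Traverse "zviulr" character by character; count nodes along the way that are marked as word ends.
Prefixes of the query that are stored words: "zviulr"
Count: 1

1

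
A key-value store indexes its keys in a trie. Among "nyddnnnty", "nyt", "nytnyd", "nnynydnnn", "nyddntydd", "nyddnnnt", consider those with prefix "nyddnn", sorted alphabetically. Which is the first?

nyddnnnt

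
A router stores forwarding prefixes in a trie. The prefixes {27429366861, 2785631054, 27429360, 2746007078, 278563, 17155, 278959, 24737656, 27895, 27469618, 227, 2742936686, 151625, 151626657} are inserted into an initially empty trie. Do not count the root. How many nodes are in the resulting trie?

Trace insertions, counting only characters that open a new branch:
  "27429366861" → 11 new (2, 7, 4, 2, 9, 3, 6, 6, 8, 6, 1)
  "2785631054" → prefix "27" already present; 8 new (8, 5, 6, 3, 1, 0, 5, 4)
  "27429360" → prefix "2742936" already present; 1 new (0)
  "2746007078" → prefix "274" already present; 7 new (6, 0, 0, 7, 0, 7, 8)
  "278563" → prefix "278563" already present; 0 new (none)
  "17155" → 5 new (1, 7, 1, 5, 5)
  "278959" → prefix "278" already present; 3 new (9, 5, 9)
  "24737656" → prefix "2" already present; 7 new (4, 7, 3, 7, 6, 5, 6)
  "27895" → prefix "27895" already present; 0 new (none)
  "27469618" → prefix "2746" already present; 4 new (9, 6, 1, 8)
  "227" → prefix "2" already present; 2 new (2, 7)
  "2742936686" → prefix "2742936686" already present; 0 new (none)
  "151625" → prefix "1" already present; 5 new (5, 1, 6, 2, 5)
  "151626657" → prefix "15162" already present; 4 new (6, 6, 5, 7)
Total nodes = 11 + 8 + 1 + 7 + 0 + 5 + 3 + 7 + 0 + 4 + 2 + 0 + 5 + 4 = 57

57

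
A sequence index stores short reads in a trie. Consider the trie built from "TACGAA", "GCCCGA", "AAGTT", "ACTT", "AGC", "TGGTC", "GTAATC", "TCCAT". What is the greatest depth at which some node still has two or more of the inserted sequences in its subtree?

Equivalently: take the maximum, over all pairs, of their longest common prefix length.
"AAGTT" and "ACTT" agree on "A" (1 characters) before diverging; nothing deeper is shared.
Longest shared-prefix length: 1

1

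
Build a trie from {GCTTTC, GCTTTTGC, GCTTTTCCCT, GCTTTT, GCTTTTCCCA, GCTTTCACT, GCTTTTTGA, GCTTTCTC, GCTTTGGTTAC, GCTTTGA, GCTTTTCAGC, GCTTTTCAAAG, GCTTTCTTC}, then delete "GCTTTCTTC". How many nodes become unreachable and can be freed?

A node on "GCTTTCTTC"'s path can go only if nothing else ends at it or branches off below it.
The suffix "TC" (2 nodes) is used only by "GCTTTCTTC"; the node for "GCTTTCT" still has the child "C", so pruning stops there.
Nodes removed: 2

2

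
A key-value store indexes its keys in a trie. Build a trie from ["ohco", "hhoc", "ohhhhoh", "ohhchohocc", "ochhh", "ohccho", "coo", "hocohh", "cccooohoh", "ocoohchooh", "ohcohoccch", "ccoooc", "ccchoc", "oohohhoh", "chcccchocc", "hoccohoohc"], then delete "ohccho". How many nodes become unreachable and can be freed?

3

Walk "ohccho" from the leaf back toward the root, removing each node that no remaining word uses.
The suffix "cho" (3 nodes) is used only by "ohccho"; the node for "ohc" still has the child "o", so pruning stops there.
Nodes removed: 3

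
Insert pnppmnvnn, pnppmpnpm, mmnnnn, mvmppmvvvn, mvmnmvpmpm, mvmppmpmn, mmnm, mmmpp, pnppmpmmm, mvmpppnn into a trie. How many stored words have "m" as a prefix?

7

Filter for entries beginning with "m":
Matches: "mmmpp", "mmnm", "mmnnnn", "mvmnmvpmpm", "mvmppmpmn", "mvmppmvvvn", "mvmpppnn"
Count: 7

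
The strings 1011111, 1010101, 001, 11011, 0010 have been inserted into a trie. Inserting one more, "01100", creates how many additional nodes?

4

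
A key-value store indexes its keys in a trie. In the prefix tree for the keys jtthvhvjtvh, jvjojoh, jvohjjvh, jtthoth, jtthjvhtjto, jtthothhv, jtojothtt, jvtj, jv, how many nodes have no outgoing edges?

Leaves are exactly the stored words that no other stored word extends.
Those words: "jtojothtt", "jtthjvhtjto", "jtthothhv", "jtthvhvjtvh", "jvjojoh", "jvohjjvh", "jvtj"
Leaf count: 7

7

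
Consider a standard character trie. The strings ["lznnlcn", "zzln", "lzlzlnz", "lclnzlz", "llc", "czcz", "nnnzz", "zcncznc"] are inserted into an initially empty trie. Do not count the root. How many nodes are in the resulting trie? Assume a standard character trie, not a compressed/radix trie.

39

Trace insertions, counting only characters that open a new branch:
  "lznnlcn" → 7 new (l, z, n, n, l, c, n)
  "zzln" → 4 new (z, z, l, n)
  "lzlzlnz" → prefix "lz" already present; 5 new (l, z, l, n, z)
  "lclnzlz" → prefix "l" already present; 6 new (c, l, n, z, l, z)
  "llc" → prefix "l" already present; 2 new (l, c)
  "czcz" → 4 new (c, z, c, z)
  "nnnzz" → 5 new (n, n, n, z, z)
  "zcncznc" → prefix "z" already present; 6 new (c, n, c, z, n, c)
Total nodes = 7 + 4 + 5 + 6 + 2 + 4 + 5 + 6 = 39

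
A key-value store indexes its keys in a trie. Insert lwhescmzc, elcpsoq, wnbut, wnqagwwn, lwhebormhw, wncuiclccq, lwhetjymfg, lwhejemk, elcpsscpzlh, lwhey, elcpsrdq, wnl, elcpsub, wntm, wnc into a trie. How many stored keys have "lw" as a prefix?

Filter for entries beginning with "lw":
Words under "lw": lwhebormhw, lwhejemk, lwhescmzc, lwhetjymfg, lwhey
Count: 5

5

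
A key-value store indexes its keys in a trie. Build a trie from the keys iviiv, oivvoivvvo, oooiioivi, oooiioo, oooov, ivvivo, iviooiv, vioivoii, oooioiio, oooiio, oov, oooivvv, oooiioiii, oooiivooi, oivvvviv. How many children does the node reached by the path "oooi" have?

3

The children of the "oooi" node are the distinct next characters among strings starting with "oooi".
Distinct next characters after "oooi": i, o, v.
That node has 3 child edges.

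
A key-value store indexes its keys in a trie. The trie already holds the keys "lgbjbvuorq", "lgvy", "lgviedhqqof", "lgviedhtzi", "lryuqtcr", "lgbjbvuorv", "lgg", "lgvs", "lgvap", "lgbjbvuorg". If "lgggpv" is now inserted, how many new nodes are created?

The longest prefix of "lgggpv" already in the trie is "lgg" (length 3).
So 6 − 3 = 3 new nodes.

3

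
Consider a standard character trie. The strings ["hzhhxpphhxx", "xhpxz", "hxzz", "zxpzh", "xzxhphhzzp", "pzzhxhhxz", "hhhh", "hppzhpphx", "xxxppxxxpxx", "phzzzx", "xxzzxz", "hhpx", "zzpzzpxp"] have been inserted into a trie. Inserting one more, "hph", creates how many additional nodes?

The longest prefix of "hph" already in the trie is "hp" (length 2).
New nodes needed: |"hph"| − 2 = 3 − 2 = 1.

1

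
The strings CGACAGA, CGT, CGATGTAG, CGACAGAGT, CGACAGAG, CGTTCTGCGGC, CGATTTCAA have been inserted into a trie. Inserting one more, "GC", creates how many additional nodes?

2

"GC" shares no prefix with any stored word, so all 2 characters open new nodes.
2 − 0 = 2 new nodes.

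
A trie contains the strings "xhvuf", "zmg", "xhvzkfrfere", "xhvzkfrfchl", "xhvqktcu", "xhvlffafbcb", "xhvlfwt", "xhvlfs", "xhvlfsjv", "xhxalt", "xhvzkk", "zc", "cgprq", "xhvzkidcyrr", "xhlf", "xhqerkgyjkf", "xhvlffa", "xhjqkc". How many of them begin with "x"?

15

Traverse to the node for "x", then collect every word in that subtree.
Matches: "xhjqkc", "xhlf", "xhqerkgyjkf", "xhvlffa", "xhvlffafbcb", "xhvlfs", "xhvlfsjv", "xhvlfwt", "xhvqktcu", "xhvuf", "xhvzkfrfchl", "xhvzkfrfere", "xhvzkidcyrr", "xhvzkk", "xhxalt"
Count: 15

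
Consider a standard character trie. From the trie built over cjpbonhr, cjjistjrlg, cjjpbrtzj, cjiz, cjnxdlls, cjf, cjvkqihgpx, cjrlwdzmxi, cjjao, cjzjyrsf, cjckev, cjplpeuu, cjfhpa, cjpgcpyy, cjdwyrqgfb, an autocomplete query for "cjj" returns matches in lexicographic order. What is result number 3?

cjjpbrtzj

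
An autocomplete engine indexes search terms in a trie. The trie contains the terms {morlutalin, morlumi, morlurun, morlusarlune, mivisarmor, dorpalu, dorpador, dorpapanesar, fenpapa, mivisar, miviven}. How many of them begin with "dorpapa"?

1

Traverse to the node for "dorpapa", then collect every word in that subtree.
Matches: "dorpapanesar"
Count: 1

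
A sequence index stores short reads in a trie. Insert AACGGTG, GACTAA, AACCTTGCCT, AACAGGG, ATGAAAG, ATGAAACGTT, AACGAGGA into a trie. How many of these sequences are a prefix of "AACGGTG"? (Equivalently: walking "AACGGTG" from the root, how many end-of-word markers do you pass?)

1

Walk "AACGGTG" from the root; an end-of-word marker is hit whenever a stored word is a prefix of "AACGGTG".
Prefixes of the query that are stored words: "AACGGTG"
Count: 1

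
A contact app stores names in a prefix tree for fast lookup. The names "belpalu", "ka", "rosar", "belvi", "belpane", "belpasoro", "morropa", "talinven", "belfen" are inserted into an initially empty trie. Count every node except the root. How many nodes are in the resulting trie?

Insert word by word; a character creates a node only if that edge doesn't already exist:
  "belpalu" → 7 new (b, e, l, p, a, l, u)
  "ka" → 2 new (k, a)
  "rosar" → 5 new (r, o, s, a, r)
  "belvi" → prefix "bel" already present; 2 new (v, i)
  "belpane" → prefix "belpa" already present; 2 new (n, e)
  "belpasoro" → prefix "belpa" already present; 4 new (s, o, r, o)
  "morropa" → 7 new (m, o, r, r, o, p, a)
  "talinven" → 8 new (t, a, l, i, n, v, e, n)
  "belfen" → prefix "bel" already present; 3 new (f, e, n)
Total nodes = 7 + 2 + 5 + 2 + 2 + 4 + 7 + 8 + 3 = 40

40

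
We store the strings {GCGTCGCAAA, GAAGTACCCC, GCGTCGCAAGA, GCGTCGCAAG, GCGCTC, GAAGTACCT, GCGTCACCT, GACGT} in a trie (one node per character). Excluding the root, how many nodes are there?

Trie structure (* marks end of a word):
(root)
└─ G
   ├─ A
   │  ├─ A
   │  │  └─ G
   │  │     └─ T
   │  │        └─ A
   │  │           └─ C
   │  │              └─ C
   │  │                 ├─ C
   │  │                 │  └─ C *
   │  │                 └─ T *
   │  └─ C
   │     └─ G
   │        └─ T *
   └─ C
      └─ G
         ├─ C
         │  └─ T
         │     └─ C *
         └─ T
            └─ C
               ├─ A
               │  └─ C
               │     └─ C
               │        └─ T *
               └─ G
                  └─ C
                     └─ A
                        └─ A
                           ├─ A *
                           └─ G *
                              └─ A *
Counting every labelled node above: 32.

32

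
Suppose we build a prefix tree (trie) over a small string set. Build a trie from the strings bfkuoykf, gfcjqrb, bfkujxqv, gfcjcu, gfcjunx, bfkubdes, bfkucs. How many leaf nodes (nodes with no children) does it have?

7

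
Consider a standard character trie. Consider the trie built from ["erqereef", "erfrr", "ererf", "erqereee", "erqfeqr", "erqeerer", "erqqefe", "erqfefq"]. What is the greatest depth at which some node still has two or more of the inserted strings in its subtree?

7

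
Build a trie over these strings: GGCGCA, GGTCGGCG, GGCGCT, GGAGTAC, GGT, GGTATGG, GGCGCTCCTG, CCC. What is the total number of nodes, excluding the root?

Trace insertions, counting only characters that open a new branch:
  "GGCGCA" → 6 new (G, G, C, G, C, A)
  "GGTCGGCG" → prefix "GG" already present; 6 new (T, C, G, G, C, G)
  "GGCGCT" → prefix "GGCGC" already present; 1 new (T)
  "GGAGTAC" → prefix "GG" already present; 5 new (A, G, T, A, C)
  "GGT" → prefix "GGT" already present; 0 new (none)
  "GGTATGG" → prefix "GGT" already present; 4 new (A, T, G, G)
  "GGCGCTCCTG" → prefix "GGCGCT" already present; 4 new (C, C, T, G)
  "CCC" → 3 new (C, C, C)
Total nodes = 6 + 6 + 1 + 5 + 0 + 4 + 4 + 3 = 29

29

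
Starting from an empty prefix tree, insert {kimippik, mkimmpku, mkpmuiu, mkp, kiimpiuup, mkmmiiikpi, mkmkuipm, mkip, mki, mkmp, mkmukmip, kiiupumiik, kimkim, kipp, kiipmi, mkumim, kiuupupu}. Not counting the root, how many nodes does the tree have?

73

For each word, the new-node count is its length minus the longest prefix already in the trie:
  "kimippik" → 8 new (k, i, m, i, p, p, i, k)
  "mkimmpku" → 8 new (m, k, i, m, m, p, k, u)
  "mkpmuiu" → prefix "mk" already present; 5 new (p, m, u, i, u)
  "mkp" → prefix "mkp" already present; 0 new (none)
  "kiimpiuup" → prefix "ki" already present; 7 new (i, m, p, i, u, u, p)
  "mkmmiiikpi" → prefix "mk" already present; 8 new (m, m, i, i, i, k, p, i)
  "mkmkuipm" → prefix "mkm" already present; 5 new (k, u, i, p, m)
  "mkip" → prefix "mki" already present; 1 new (p)
  "mki" → prefix "mki" already present; 0 new (none)
  "mkmp" → prefix "mkm" already present; 1 new (p)
  "mkmukmip" → prefix "mkm" already present; 5 new (u, k, m, i, p)
  "kiiupumiik" → prefix "kii" already present; 7 new (u, p, u, m, i, i, k)
  "kimkim" → prefix "kim" already present; 3 new (k, i, m)
  "kipp" → prefix "ki" already present; 2 new (p, p)
  "kiipmi" → prefix "kii" already present; 3 new (p, m, i)
  "mkumim" → prefix "mk" already present; 4 new (u, m, i, m)
  "kiuupupu" → prefix "ki" already present; 6 new (u, u, p, u, p, u)
Total nodes = 8 + 8 + 5 + 0 + 7 + 8 + 5 + 1 + 0 + 1 + 5 + 7 + 3 + 2 + 3 + 4 + 6 = 73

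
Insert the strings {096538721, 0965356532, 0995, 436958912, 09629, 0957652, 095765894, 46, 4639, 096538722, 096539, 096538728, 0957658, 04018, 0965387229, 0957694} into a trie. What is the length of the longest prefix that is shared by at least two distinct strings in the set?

Look for the deepest trie node that still has at least two words in its subtree.
e.g. "096538722" and "0965387229" share the prefix "096538722" of length 9; no pair shares a longer one.
Longest shared-prefix length: 9

9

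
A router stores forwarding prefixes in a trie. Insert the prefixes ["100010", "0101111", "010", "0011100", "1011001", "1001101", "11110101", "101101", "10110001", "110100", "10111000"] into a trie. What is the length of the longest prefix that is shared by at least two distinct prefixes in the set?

Equivalently: take the maximum, over all pairs, of their longest common prefix length.
"10110001" and "1011001" agree on "101100" (6 characters) before diverging; nothing deeper is shared.
Longest shared-prefix length: 6

6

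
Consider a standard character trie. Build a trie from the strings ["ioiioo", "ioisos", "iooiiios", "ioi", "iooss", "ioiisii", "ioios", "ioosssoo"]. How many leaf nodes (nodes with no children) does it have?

A leaf is a node with no children — equivalently, the end of a word that is not a proper prefix of any other stored word.
Those words: "ioiioo", "ioiisii", "ioios", "ioisos", "iooiiios", "ioosssoo"
Leaf count: 6

6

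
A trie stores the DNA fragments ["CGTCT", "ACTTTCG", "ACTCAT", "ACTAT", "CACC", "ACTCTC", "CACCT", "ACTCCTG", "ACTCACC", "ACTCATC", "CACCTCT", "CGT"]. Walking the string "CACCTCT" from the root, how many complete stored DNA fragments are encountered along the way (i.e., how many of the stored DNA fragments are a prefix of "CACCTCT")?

3

Walk "CACCTCT" from the root; an end-of-word marker is hit whenever a stored word is a prefix of "CACCTCT".
Prefixes of the query that are stored words: "CACC", "CACCT", "CACCTCT"
Count: 3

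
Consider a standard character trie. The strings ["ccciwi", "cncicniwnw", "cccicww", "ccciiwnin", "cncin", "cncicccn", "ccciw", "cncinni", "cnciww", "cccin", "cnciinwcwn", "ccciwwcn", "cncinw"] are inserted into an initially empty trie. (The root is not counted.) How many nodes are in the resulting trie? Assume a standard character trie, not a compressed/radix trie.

42

Trace insertions, counting only characters that open a new branch:
  "ccciwi" → 6 new (c, c, c, i, w, i)
  "cncicniwnw" → prefix "c" already present; 9 new (n, c, i, c, n, i, w, n, w)
  "cccicww" → prefix "ccci" already present; 3 new (c, w, w)
  "ccciiwnin" → prefix "ccci" already present; 5 new (i, w, n, i, n)
  "cncin" → prefix "cnci" already present; 1 new (n)
  "cncicccn" → prefix "cncic" already present; 3 new (c, c, n)
  "ccciw" → prefix "ccciw" already present; 0 new (none)
  "cncinni" → prefix "cncin" already present; 2 new (n, i)
  "cnciww" → prefix "cnci" already present; 2 new (w, w)
  "cccin" → prefix "ccci" already present; 1 new (n)
  "cnciinwcwn" → prefix "cnci" already present; 6 new (i, n, w, c, w, n)
  "ccciwwcn" → prefix "ccciw" already present; 3 new (w, c, n)
  "cncinw" → prefix "cncin" already present; 1 new (w)
Total nodes = 6 + 9 + 3 + 5 + 1 + 3 + 0 + 2 + 2 + 1 + 6 + 3 + 1 = 42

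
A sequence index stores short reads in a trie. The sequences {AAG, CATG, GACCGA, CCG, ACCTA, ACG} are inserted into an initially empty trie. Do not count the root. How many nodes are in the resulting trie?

Count nodes per top-level branch (shared prefixes stored once):
  'A'-branch (AAG, ACCTA, ACG): 8 nodes
  'C'-branch (CATG, CCG): 6 nodes
  'G'-branch (GACCGA): 6 nodes
Sum: 20

20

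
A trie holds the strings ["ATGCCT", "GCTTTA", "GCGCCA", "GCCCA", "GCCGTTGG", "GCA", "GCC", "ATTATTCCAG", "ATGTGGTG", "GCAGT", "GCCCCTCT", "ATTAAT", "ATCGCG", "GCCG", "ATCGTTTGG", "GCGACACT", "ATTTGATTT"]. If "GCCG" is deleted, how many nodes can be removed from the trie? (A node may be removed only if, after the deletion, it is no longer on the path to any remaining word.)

Walk "GCCG" from the leaf back toward the root, removing each node that no remaining word uses.
Every node on "GCCG" is still needed (e.g. by "GCCGTTGG"), so nothing is freed.
Nodes removed: 0

0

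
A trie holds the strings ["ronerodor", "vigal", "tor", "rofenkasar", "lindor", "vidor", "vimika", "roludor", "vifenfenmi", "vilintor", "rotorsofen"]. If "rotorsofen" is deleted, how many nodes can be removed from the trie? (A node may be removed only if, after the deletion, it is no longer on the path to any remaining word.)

8

After clearing the end-marker at "rotorsofen", prune upward until reaching a node still needed by another word.
The suffix "torsofen" (8 nodes) is used only by "rotorsofen"; the node for "ro" still has the child "n", so pruning stops there.
Nodes removed: 8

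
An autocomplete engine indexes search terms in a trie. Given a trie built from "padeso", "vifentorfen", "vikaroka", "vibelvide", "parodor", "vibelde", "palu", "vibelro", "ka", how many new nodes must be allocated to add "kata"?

The longest prefix of "kata" already in the trie is "ka" (length 2).
So 4 − 2 = 2 new nodes.

2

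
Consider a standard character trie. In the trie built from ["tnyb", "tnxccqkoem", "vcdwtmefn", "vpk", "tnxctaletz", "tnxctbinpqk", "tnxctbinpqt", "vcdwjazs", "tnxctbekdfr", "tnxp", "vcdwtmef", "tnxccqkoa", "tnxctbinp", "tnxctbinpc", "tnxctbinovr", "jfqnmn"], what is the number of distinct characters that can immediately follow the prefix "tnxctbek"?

Follow the path "tnxctbek" to its node, then look at its outgoing edges.
Distinct next characters after "tnxctbek": d.
That node has 1 child edge.

1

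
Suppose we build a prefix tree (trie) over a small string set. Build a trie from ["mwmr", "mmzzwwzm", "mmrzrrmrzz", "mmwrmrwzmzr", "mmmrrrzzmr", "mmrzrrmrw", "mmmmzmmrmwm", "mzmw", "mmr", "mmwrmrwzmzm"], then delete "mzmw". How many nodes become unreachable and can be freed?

After clearing the end-marker at "mzmw", prune upward until reaching a node still needed by another word.
The suffix "zmw" (3 nodes) is used only by "mzmw"; the node for "m" still has the child "w", so pruning stops there.
Nodes removed: 3

3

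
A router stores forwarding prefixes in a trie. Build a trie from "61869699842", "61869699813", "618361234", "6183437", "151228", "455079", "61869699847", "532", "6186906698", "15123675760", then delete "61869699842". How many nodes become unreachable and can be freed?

1

A node on "61869699842"'s path can go only if nothing else ends at it or branches off below it.
The suffix "2" (1 node) is used only by "61869699842"; the node for "6186969984" still has the child "7", so pruning stops there.
Nodes removed: 1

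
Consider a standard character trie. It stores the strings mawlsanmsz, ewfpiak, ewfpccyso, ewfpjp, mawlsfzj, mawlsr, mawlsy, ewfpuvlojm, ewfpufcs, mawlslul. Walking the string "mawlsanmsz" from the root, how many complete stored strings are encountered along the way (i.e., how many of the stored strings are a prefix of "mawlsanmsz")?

Walk "mawlsanmsz" from the root; an end-of-word marker is hit whenever a stored word is a prefix of "mawlsanmsz".
Prefixes of the query that are stored words: "mawlsanmsz"
Count: 1

1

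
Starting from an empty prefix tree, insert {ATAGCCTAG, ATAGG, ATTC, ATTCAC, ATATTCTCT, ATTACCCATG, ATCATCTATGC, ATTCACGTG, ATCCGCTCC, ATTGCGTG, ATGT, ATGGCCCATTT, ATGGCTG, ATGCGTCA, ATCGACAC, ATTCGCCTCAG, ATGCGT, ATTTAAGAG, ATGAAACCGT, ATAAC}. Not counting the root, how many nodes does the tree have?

For each word, the new-node count is its length minus the longest prefix already in the trie:
  "ATAGCCTAG" → 9 new (A, T, A, G, C, C, T, A, G)
  "ATAGG" → prefix "ATAG" already present; 1 new (G)
  "ATTC" → prefix "AT" already present; 2 new (T, C)
  "ATTCAC" → prefix "ATTC" already present; 2 new (A, C)
  "ATATTCTCT" → prefix "ATA" already present; 6 new (T, T, C, T, C, T)
  "ATTACCCATG" → prefix "ATT" already present; 7 new (A, C, C, C, A, T, G)
  "ATCATCTATGC" → prefix "AT" already present; 9 new (C, A, T, C, T, A, T, G, C)
  "ATTCACGTG" → prefix "ATTCAC" already present; 3 new (G, T, G)
  "ATCCGCTCC" → prefix "ATC" already present; 6 new (C, G, C, T, C, C)
  "ATTGCGTG" → prefix "ATT" already present; 5 new (G, C, G, T, G)
  "ATGT" → prefix "AT" already present; 2 new (G, T)
  "ATGGCCCATTT" → prefix "ATG" already present; 8 new (G, C, C, C, A, T, T, T)
  "ATGGCTG" → prefix "ATGGC" already present; 2 new (T, G)
  "ATGCGTCA" → prefix "ATG" already present; 5 new (C, G, T, C, A)
  "ATCGACAC" → prefix "ATC" already present; 5 new (G, A, C, A, C)
  "ATTCGCCTCAG" → prefix "ATTC" already present; 7 new (G, C, C, T, C, A, G)
  "ATGCGT" → prefix "ATGCGT" already present; 0 new (none)
  "ATTTAAGAG" → prefix "ATT" already present; 6 new (T, A, A, G, A, G)
  "ATGAAACCGT" → prefix "ATG" already present; 7 new (A, A, A, C, C, G, T)
  "ATAAC" → prefix "ATA" already present; 2 new (A, C)
Total nodes = 9 + 1 + 2 + 2 + 6 + 7 + 9 + 3 + 6 + 5 + 2 + 8 + 2 + 5 + 5 + 7 + 0 + 6 + 7 + 2 = 94

94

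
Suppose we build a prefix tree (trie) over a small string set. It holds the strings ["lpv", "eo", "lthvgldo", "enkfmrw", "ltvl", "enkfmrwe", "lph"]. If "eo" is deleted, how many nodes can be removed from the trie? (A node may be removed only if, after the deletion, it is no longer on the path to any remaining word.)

1

Walk "eo" from the leaf back toward the root, removing each node that no remaining word uses.
The suffix "o" (1 node) is used only by "eo"; the node for "e" still has the child "n", so pruning stops there.
Nodes removed: 1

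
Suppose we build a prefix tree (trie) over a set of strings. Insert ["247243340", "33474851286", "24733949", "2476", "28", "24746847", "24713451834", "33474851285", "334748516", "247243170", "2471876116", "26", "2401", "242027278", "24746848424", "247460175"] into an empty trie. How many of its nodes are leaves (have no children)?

Leaves are exactly the stored words that no other stored word extends.
Those words: "2401", "242027278", "24713451834", "2471876116", "247243170", "247243340", "24733949", "247460175", "24746847", "24746848424", "2476", "26", "28", "33474851285", "33474851286", "334748516"
Leaf count: 16

16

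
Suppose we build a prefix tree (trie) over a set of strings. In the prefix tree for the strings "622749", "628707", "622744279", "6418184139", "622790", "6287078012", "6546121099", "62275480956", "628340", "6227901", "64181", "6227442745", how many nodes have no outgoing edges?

9

Leaves are exactly the stored words that no other stored word extends.
Those words: "6227442745", "622744279", "622749", "62275480956", "6227901", "628340", "6287078012", "6418184139", "6546121099"
Leaf count: 9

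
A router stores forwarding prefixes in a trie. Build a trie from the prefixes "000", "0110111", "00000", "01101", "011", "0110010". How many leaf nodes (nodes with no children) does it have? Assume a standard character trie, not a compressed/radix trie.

3

Leaves are exactly the stored words that no other stored word extends.
Those words: "00000", "0110010", "0110111"
Leaf count: 3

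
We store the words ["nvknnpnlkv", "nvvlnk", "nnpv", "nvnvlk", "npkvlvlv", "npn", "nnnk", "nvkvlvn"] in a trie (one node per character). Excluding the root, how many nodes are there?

Count nodes per top-level branch (shared prefixes stored once):
  'n'-branch (nnnk, nnpv, npkvlvlv, npn, nvknnpnlkv, nvkvlvn, nvnvlk, nvvlnk): 35 nodes
Sum: 35

35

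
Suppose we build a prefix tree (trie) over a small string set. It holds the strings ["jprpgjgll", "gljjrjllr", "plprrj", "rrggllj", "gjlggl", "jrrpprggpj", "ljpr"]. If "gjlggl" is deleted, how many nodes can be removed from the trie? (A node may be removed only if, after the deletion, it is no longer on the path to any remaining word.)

Walk "gjlggl" from the leaf back toward the root, removing each node that no remaining word uses.
The suffix "jlggl" (5 nodes) is used only by "gjlggl"; the node for "g" still has the child "l", so pruning stops there.
Nodes removed: 5

5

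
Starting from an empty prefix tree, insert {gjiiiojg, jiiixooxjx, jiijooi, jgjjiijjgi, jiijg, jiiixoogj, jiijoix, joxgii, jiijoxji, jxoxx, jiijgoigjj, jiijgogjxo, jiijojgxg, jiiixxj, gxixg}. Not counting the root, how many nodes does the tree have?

67

Count nodes per top-level branch (shared prefixes stored once):
  'g'-branch (gjiiiojg, gxixg): 12 nodes
  'j'-branch (jgjjiijjgi, jiiixoogj, jiiixooxjx, jiiixxj, jiijg, jiijgogjxo, jiijgoigjj, jiijoix, jiijojgxg, jiijooi, jiijoxji, joxgii, jxoxx): 55 nodes
Sum: 67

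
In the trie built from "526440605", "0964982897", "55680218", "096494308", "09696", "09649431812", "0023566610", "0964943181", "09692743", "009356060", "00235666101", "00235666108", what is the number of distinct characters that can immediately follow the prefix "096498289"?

Follow the path "096498289" to its node, then look at its outgoing edges.
Characters that immediately follow "096498289" among the stored strings: {7}.
That node has 1 child edge.

1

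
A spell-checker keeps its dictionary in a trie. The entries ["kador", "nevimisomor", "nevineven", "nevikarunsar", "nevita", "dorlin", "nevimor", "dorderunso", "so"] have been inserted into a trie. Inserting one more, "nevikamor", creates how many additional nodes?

Walking "nevikamor" from the root, the first 6 characters ("nevika") follow existing edges; "m" is the first miss.
Each of the 3 remaining characters creates one node.

3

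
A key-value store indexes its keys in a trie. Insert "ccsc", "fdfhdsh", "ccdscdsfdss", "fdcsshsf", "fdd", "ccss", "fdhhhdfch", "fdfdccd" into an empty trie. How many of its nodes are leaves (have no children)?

8

Leaves are exactly the stored words that no other stored word extends.
Those words: "ccdscdsfdss", "ccsc", "ccss", "fdcsshsf", "fdd", "fdfdccd", "fdfhdsh", "fdhhhdfch"
Leaf count: 8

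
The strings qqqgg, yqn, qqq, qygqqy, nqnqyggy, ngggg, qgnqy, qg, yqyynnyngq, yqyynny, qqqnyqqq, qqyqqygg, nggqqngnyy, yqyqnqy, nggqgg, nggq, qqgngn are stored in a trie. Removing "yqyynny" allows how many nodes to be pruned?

0

Walk "yqyynny" from the leaf back toward the root, removing each node that no remaining word uses.
Every node on "yqyynny" is still needed (e.g. by "yqyynnyngq"), so nothing is freed.
Nodes removed: 0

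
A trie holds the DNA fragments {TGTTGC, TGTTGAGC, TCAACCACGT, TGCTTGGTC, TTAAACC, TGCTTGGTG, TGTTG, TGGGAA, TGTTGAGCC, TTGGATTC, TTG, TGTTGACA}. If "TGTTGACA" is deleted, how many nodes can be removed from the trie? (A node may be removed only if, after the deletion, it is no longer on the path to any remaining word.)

2

A node on "TGTTGACA"'s path can go only if nothing else ends at it or branches off below it.
The suffix "CA" (2 nodes) is used only by "TGTTGACA"; the node for "TGTTGA" still has the child "G", so pruning stops there.
Nodes removed: 2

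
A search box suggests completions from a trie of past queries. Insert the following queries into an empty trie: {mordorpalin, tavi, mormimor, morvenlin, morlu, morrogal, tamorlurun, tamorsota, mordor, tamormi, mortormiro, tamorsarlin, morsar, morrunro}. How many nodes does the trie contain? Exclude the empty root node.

Count nodes per top-level branch (shared prefixes stored once):
  'm'-branch (mordor, mordorpalin, morlu, mormimor, morrogal, morrunro, morsar, mortormiro, morvenlin): 43 nodes
  't'-branch (tamorlurun, tamormi, tamorsarlin, tamorsota, tavi): 23 nodes
Sum: 66

66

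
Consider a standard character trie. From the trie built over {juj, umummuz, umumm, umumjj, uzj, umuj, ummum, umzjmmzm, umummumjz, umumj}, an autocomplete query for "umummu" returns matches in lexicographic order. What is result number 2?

Filter for "umummu…" and sort: "umummumjz", "umummuz"
Position 2: umummuz

umummuz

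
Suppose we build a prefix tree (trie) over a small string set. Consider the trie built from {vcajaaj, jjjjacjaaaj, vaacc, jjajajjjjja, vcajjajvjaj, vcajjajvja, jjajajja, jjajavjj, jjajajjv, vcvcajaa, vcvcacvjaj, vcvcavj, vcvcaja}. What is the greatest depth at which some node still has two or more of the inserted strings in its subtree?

Equivalently: take the maximum, over all pairs, of their longest common prefix length.
e.g. "vcajjajvja" and "vcajjajvjaj" share the prefix "vcajjajvja" of length 10; no pair shares a longer one.
Longest shared-prefix length: 10

10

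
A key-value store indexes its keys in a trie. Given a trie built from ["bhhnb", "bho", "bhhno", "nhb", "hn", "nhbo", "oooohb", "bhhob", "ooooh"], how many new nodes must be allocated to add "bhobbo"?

3

The longest prefix of "bhobbo" already in the trie is "bho" (length 3).
New nodes needed: |"bhobbo"| − 3 = 6 − 3 = 3.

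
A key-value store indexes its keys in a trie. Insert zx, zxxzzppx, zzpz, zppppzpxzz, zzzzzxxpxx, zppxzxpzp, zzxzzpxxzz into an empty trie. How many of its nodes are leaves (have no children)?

6

A leaf is a node with no children — equivalently, the end of a word that is not a proper prefix of any other stored word.
Those words: "zppppzpxzz", "zppxzxpzp", "zxxzzppx", "zzpz", "zzxzzpxxzz", "zzzzzxxpxx"
Leaf count: 6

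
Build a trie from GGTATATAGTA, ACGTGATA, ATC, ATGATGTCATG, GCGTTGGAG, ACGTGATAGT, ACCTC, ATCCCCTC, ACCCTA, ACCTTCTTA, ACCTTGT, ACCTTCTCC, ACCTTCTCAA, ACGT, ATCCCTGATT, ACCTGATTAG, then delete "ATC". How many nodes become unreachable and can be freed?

0

A node on "ATC"'s path can go only if nothing else ends at it or branches off below it.
Every node on "ATC" is still needed (e.g. by "ATCCCCTC"), so nothing is freed.
Nodes removed: 0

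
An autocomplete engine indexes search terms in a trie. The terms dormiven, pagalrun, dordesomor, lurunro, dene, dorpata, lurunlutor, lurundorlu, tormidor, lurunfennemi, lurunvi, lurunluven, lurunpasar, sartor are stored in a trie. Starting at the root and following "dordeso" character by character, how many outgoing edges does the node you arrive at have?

1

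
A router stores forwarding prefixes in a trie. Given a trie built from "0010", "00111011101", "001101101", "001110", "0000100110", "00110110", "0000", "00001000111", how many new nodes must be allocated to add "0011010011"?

The longest prefix of "0011010011" already in the trie is "001101" (length 6).
So 10 − 6 = 4 new nodes.

4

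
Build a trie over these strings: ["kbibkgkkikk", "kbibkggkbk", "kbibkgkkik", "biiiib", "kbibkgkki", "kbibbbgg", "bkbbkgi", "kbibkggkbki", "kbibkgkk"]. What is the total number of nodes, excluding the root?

32

Insert word by word; a character creates a node only if that edge doesn't already exist:
  "kbibkgkkikk" → 11 new (k, b, i, b, k, g, k, k, i, k, k)
  "kbibkggkbk" → prefix "kbibkg" already present; 4 new (g, k, b, k)
  "kbibkgkkik" → prefix "kbibkgkkik" already present; 0 new (none)
  "biiiib" → 6 new (b, i, i, i, i, b)
  "kbibkgkki" → prefix "kbibkgkki" already present; 0 new (none)
  "kbibbbgg" → prefix "kbib" already present; 4 new (b, b, g, g)
  "bkbbkgi" → prefix "b" already present; 6 new (k, b, b, k, g, i)
  "kbibkggkbki" → prefix "kbibkggkbk" already present; 1 new (i)
  "kbibkgkk" → prefix "kbibkgkk" already present; 0 new (none)
Total nodes = 11 + 4 + 0 + 6 + 0 + 4 + 6 + 1 + 0 = 32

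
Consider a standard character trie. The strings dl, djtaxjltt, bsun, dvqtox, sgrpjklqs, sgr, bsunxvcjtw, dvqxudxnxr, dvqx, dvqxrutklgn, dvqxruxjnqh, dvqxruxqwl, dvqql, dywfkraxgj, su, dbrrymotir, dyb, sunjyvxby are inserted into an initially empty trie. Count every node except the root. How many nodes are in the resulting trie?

Trace insertions, counting only characters that open a new branch:
  "dl" → 2 new (d, l)
  "djtaxjltt" → prefix "d" already present; 8 new (j, t, a, x, j, l, t, t)
  "bsun" → 4 new (b, s, u, n)
  "dvqtox" → prefix "d" already present; 5 new (v, q, t, o, x)
  "sgrpjklqs" → 9 new (s, g, r, p, j, k, l, q, s)
  "sgr" → prefix "sgr" already present; 0 new (none)
  "bsunxvcjtw" → prefix "bsun" already present; 6 new (x, v, c, j, t, w)
  "dvqxudxnxr" → prefix "dvq" already present; 7 new (x, u, d, x, n, x, r)
  "dvqx" → prefix "dvqx" already present; 0 new (none)
  "dvqxrutklgn" → prefix "dvqx" already present; 7 new (r, u, t, k, l, g, n)
  "dvqxruxjnqh" → prefix "dvqxru" already present; 5 new (x, j, n, q, h)
  "dvqxruxqwl" → prefix "dvqxrux" already present; 3 new (q, w, l)
  "dvqql" → prefix "dvq" already present; 2 new (q, l)
  "dywfkraxgj" → prefix "d" already present; 9 new (y, w, f, k, r, a, x, g, j)
  "su" → prefix "s" already present; 1 new (u)
  "dbrrymotir" → prefix "d" already present; 9 new (b, r, r, y, m, o, t, i, r)
  "dyb" → prefix "dy" already present; 1 new (b)
  "sunjyvxby" → prefix "su" already present; 7 new (n, j, y, v, x, b, y)
Total nodes = 2 + 8 + 4 + 5 + 9 + 0 + 6 + 7 + 0 + 7 + 5 + 3 + 2 + 9 + 1 + 9 + 1 + 7 = 85

85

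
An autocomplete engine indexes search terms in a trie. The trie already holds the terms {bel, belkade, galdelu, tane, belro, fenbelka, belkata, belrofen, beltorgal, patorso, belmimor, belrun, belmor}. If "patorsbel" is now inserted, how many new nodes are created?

3

Walking "patorsbel" from the root, the first 6 characters ("pators") follow existing edges; "b" is the first miss.
So 9 − 6 = 3 new nodes.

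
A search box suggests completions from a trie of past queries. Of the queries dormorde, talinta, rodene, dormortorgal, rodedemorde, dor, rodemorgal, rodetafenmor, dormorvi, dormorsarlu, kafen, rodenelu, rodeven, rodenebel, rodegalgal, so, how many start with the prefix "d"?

5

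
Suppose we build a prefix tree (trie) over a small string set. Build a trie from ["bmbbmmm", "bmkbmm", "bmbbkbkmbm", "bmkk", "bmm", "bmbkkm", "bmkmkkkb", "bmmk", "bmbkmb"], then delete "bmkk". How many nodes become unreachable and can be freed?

1

Walk "bmkk" from the leaf back toward the root, removing each node that no remaining word uses.
The suffix "k" (1 node) is used only by "bmkk"; the node for "bmk" still has the child "b", so pruning stops there.
Nodes removed: 1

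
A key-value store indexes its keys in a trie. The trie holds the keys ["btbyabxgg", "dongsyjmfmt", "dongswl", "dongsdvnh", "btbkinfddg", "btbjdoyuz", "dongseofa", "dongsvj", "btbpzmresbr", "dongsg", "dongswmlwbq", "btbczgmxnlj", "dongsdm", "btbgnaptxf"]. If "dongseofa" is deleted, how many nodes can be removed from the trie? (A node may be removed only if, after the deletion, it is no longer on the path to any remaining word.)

After clearing the end-marker at "dongseofa", prune upward until reaching a node still needed by another word.
The suffix "eofa" (4 nodes) is used only by "dongseofa"; the node for "dongs" still has the child "y", so pruning stops there.
Nodes removed: 4

4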